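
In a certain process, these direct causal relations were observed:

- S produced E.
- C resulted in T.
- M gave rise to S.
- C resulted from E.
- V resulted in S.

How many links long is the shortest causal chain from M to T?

4

Shortest chain: M → S → E → C → T.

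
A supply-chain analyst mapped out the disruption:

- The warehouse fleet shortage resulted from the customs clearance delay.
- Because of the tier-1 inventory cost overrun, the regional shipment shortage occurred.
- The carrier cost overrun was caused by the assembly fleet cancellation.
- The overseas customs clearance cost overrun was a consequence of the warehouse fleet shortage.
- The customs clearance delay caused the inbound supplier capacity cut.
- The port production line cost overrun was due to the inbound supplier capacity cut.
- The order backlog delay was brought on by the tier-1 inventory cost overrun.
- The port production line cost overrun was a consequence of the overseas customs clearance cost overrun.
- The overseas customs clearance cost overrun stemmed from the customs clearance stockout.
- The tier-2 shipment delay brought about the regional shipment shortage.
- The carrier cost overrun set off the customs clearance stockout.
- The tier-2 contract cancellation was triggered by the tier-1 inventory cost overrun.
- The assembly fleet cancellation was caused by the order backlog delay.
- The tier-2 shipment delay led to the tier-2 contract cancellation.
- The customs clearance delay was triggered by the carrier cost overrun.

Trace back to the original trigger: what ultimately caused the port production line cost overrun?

Tracing upstream from the port production line cost overrun: the port production line cost overrun ← the inbound supplier capacity cut ← the customs clearance delay ← the carrier cost overrun ← the assembly fleet cancellation ← the order backlog delay ← the tier-1 inventory cost overrun.
The tier-1 inventory cost overrun has no stated cause, so it is the root.

the tier-1 inventory cost overrun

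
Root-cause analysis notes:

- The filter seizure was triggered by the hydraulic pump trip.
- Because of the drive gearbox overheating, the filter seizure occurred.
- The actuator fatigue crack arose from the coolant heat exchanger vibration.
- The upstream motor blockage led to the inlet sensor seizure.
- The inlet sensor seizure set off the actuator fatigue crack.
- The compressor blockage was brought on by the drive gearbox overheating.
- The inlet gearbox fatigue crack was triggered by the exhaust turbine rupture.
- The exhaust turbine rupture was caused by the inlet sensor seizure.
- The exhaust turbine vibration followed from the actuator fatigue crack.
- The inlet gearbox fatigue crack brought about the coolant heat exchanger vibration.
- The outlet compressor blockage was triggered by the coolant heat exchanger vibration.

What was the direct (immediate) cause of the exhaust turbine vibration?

the actuator fatigue crack

Upstream contributors include the upstream motor blockage, the inlet sensor seizure, the exhaust turbine rupture, the inlet gearbox fatigue crack, the coolant heat exchanger vibration, but only the actuator fatigue crack feeds directly into the exhaust turbine vibration.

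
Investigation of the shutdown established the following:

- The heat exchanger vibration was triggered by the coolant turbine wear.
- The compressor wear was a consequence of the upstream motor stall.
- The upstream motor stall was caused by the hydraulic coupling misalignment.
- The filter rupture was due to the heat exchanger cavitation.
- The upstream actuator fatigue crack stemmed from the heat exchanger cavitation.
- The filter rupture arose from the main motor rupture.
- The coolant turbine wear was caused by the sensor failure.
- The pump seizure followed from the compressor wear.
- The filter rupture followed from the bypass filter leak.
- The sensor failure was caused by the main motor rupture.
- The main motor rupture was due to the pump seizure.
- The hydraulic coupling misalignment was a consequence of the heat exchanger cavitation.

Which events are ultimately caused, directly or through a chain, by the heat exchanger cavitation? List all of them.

Direct effects: the upstream actuator fatigue crack, the hydraulic coupling misalignment, the filter rupture.
2 steps out: the upstream motor stall.
3 steps out: the compressor wear.
4 steps out: the pump seizure.
5 steps out: the main motor rupture.
6 steps out: the sensor failure.
7 steps out: the coolant turbine wear.
8 steps out: the heat exchanger vibration.
Not reachable from it: the bypass filter leak.

the compressor wear, the coolant turbine wear, the filter rupture, the heat exchanger vibration, the hydraulic coupling misalignment, the main motor rupture, the pump seizure, the sensor failure, the upstream actuator fatigue crack, the upstream motor stall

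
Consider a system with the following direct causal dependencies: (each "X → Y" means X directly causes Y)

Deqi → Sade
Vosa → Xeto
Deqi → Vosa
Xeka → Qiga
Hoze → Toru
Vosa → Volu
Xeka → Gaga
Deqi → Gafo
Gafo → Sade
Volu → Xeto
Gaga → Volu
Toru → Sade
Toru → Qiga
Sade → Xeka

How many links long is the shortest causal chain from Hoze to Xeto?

6

Shortest chain: Hoze → Toru → Sade → Xeka → Gaga → Volu → Xeto.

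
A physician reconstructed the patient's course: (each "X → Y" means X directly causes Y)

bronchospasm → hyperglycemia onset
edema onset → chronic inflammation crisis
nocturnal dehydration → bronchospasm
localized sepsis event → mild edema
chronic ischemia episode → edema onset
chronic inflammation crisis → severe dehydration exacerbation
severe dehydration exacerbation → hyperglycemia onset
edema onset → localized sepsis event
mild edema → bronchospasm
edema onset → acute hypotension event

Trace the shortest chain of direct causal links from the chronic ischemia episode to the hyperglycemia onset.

the chronic ischemia episode → the edema onset → the chronic inflammation crisis → the severe dehydration exacerbation → the hyperglycemia onset

the chronic ischemia episode → the edema onset
the edema onset → the chronic inflammation crisis
the chronic inflammation crisis → the severe dehydration exacerbation
the severe dehydration exacerbation → the hyperglycemia onset
Length: 4 steps.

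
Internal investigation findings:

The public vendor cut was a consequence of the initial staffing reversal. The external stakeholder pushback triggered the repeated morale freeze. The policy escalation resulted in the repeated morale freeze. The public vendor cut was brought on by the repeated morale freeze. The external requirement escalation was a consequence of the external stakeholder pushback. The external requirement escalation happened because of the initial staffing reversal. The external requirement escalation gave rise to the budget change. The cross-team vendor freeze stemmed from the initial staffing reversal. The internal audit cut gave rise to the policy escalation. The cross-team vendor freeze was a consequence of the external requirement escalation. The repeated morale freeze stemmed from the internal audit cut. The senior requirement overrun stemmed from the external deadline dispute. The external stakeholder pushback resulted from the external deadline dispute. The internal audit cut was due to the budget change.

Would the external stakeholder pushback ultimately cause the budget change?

Yes

There is a causal chain: the external stakeholder pushback → the external requirement escalation → the budget change.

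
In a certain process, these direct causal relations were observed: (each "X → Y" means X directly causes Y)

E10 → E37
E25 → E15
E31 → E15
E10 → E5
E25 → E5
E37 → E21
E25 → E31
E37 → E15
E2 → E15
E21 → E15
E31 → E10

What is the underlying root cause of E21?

E25

Tracing upstream from E21: E21 ← E37 ← E10 ← E31 ← E25.
E25 has no stated cause, so it is the root.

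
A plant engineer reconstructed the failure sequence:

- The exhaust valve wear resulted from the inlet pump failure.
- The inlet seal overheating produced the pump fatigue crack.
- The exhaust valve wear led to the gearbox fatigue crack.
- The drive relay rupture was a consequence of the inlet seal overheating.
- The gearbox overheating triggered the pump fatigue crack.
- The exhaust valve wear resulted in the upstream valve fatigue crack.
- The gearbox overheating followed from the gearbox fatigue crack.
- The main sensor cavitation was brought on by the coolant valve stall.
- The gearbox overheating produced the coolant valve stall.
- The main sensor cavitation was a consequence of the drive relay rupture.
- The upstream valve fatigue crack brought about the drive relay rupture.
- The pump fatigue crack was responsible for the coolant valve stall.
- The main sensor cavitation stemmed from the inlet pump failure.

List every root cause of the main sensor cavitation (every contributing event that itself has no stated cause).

Tracing upstream from the main sensor cavitation: the main sensor cavitation ← the inlet pump failure.
A separate upstream branch: the main sensor cavitation ← the drive relay rupture ← the inlet seal overheating.
Each of those chain origins has no stated cause.

the inlet pump failure, the inlet seal overheating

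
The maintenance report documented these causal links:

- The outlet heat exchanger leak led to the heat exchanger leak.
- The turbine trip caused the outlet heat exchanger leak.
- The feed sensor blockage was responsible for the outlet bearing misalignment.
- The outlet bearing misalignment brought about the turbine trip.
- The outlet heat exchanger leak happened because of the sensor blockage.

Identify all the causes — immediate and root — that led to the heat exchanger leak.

the feed sensor blockage, the outlet bearing misalignment, the outlet heat exchanger leak, the sensor blockage, the turbine trip

Immediate cause of the heat exchanger leak: the outlet heat exchanger leak.
Further upstream: the sensor blockage, the feed sensor blockage, the outlet bearing misalignment, the turbine trip.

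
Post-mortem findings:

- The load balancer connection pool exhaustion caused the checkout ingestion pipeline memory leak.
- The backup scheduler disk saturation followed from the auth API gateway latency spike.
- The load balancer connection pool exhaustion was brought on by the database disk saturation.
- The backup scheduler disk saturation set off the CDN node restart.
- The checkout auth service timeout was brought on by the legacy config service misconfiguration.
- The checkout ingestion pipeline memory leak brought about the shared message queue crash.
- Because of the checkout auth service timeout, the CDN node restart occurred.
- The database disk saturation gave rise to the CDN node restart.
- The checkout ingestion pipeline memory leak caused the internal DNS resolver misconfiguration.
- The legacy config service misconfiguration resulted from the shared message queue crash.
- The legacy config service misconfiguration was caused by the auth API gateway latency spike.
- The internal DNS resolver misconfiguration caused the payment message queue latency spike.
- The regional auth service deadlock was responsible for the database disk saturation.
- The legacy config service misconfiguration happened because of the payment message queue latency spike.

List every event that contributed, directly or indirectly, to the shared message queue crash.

the checkout ingestion pipeline memory leak, the database disk saturation, the load balancer connection pool exhaustion, the regional auth service deadlock

Immediate cause of the shared message queue crash: the checkout ingestion pipeline memory leak.
Further upstream: the regional auth service deadlock, the database disk saturation, the load balancer connection pool exhaustion.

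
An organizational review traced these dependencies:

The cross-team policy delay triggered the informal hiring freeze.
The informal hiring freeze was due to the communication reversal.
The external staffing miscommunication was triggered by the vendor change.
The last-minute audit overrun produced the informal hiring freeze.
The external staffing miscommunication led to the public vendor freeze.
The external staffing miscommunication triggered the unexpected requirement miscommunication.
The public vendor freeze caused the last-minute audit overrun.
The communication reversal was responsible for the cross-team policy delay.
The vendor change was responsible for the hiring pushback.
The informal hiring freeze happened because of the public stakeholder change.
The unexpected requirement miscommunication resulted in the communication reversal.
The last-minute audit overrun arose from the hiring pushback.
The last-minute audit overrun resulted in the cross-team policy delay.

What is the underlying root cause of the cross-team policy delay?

the vendor change

Tracing upstream from the cross-team policy delay: the cross-team policy delay ← the last-minute audit overrun ← the hiring pushback ← the vendor change.
The vendor change has no stated cause, so it is the root.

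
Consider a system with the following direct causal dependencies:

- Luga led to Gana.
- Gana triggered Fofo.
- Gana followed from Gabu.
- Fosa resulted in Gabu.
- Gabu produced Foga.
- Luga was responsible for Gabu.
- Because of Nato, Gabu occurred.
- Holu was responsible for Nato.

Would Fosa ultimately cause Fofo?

There is a causal chain: Fosa → Gabu → Gana → Fofo.

Yes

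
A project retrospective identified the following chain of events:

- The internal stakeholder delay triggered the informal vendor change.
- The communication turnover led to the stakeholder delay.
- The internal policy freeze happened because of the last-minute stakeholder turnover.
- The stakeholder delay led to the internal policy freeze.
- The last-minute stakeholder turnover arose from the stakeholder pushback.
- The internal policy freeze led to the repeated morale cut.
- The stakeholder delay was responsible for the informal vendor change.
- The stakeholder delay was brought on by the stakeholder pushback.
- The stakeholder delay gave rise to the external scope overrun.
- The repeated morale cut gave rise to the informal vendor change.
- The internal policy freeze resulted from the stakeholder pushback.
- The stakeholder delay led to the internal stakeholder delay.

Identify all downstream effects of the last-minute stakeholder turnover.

the informal vendor change, the internal policy freeze, the repeated morale cut

Direct effects: the internal policy freeze.
2 steps out: the repeated morale cut.
3 steps out: the informal vendor change.
Not reachable from it: the stakeholder pushback, the stakeholder delay, the internal stakeholder delay, the external scope overrun, the communication turnover.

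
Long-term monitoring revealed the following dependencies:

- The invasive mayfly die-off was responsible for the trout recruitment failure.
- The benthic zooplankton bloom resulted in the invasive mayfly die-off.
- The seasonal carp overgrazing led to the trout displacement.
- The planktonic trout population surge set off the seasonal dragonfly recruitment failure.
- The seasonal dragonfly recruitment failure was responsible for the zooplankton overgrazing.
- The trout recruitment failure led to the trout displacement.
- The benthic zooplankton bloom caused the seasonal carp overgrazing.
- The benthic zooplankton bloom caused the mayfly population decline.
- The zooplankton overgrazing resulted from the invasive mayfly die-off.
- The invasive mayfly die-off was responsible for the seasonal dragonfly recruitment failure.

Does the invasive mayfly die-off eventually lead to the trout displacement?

There is a causal chain: the invasive mayfly die-off → the trout recruitment failure → the trout displacement.

Yes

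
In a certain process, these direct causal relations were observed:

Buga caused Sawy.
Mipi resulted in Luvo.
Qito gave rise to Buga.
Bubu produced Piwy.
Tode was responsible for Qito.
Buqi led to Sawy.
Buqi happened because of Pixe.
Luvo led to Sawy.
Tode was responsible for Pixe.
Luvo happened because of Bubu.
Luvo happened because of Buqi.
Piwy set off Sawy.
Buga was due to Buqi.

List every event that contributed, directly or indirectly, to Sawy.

Immediate causes of Sawy: Buqi, Luvo, Piwy, Buga.
Further upstream: Tode, Qito, Mipi, Pixe, Bubu.

Bubu, Buga, Buqi, Luvo, Mipi, Piwy, Pixe, Qito, Tode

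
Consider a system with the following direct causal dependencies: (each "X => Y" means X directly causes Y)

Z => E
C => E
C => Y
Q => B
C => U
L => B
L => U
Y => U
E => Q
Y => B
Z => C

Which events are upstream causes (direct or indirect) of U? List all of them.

Immediate causes of U: L, C, Y.
Further upstream: Z.

C, L, Y, Z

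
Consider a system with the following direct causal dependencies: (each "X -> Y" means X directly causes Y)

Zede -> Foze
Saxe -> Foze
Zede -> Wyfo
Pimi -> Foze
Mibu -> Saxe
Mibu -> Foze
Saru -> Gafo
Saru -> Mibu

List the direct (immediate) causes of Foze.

Mibu, Pimi, Saxe, Zede

Upstream contributors include Saru, but only Mibu, Pimi, Saxe, Zede feed directly into Foze.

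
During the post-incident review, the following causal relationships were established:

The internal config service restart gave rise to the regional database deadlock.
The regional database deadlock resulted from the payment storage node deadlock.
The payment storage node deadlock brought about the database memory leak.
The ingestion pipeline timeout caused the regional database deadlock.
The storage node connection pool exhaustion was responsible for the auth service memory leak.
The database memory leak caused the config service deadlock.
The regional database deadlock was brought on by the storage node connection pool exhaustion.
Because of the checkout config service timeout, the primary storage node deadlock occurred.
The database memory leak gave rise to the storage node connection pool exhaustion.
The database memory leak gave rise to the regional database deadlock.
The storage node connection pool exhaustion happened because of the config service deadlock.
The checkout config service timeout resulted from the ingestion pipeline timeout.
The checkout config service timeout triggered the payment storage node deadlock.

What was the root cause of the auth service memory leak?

the ingestion pipeline timeout

Tracing upstream from the auth service memory leak: the auth service memory leak ← the storage node connection pool exhaustion ← the database memory leak ← the payment storage node deadlock ← the checkout config service timeout ← the ingestion pipeline timeout.
The ingestion pipeline timeout has no stated cause, so it is the root.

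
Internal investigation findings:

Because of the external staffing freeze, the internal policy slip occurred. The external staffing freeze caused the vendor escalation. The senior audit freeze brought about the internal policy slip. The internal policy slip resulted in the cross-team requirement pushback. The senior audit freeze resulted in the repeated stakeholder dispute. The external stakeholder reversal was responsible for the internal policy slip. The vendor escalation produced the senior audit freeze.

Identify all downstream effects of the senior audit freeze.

Direct effects: the internal policy slip, the repeated stakeholder dispute.
2 steps out: the cross-team requirement pushback.
Not reachable from it: the external staffing freeze, the external stakeholder reversal, the vendor escalation.

the cross-team requirement pushback, the internal policy slip, the repeated stakeholder dispute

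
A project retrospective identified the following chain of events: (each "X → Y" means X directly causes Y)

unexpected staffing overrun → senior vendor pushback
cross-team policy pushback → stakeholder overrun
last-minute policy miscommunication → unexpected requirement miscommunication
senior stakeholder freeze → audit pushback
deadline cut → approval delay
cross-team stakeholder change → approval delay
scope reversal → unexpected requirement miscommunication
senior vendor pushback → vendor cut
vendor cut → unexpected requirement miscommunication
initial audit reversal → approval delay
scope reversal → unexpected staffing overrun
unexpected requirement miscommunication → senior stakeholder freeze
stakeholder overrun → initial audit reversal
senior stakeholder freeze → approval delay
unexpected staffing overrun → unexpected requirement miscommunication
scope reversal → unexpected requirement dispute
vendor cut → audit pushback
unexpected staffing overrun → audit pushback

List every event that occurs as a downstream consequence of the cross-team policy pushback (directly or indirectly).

Direct effects: the stakeholder overrun.
2 steps out: the initial audit reversal.
3 steps out: the approval delay.
Not reachable from it: the scope reversal, the unexpected staffing overrun, the senior vendor pushback, the vendor cut, the last-minute policy miscommunication, the deadline cut, the unexpected requirement dispute, the unexpected requirement miscommunication, the senior stakeholder freeze, the cross-team stakeholder change, the audit pushback.

the approval delay, the initial audit reversal, the stakeholder overrun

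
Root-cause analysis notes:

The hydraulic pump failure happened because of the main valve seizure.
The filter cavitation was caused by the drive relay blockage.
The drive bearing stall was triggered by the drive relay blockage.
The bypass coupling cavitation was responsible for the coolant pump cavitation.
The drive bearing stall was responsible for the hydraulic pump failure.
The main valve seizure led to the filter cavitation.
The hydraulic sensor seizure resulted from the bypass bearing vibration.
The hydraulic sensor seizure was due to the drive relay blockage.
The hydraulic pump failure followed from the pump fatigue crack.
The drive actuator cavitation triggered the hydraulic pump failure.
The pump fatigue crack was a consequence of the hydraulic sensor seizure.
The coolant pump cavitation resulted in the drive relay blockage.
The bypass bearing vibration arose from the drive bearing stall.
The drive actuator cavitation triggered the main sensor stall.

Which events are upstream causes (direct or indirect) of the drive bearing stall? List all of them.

the bypass coupling cavitation, the coolant pump cavitation, the drive relay blockage

Immediate cause of the drive bearing stall: the drive relay blockage.
Further upstream: the bypass coupling cavitation, the coolant pump cavitation.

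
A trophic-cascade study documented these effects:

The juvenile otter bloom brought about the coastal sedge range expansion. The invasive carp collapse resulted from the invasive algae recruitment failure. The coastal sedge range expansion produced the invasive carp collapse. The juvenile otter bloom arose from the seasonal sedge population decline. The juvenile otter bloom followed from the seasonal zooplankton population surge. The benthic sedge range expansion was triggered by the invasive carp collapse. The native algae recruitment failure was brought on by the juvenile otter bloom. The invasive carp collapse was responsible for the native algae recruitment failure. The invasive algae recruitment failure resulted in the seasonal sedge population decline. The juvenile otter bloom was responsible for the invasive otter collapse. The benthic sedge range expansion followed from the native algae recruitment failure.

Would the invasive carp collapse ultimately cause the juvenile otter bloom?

The invasive carp collapse leads to the native algae recruitment failure, the benthic sedge range expansion; the juvenile otter bloom is not among them.

No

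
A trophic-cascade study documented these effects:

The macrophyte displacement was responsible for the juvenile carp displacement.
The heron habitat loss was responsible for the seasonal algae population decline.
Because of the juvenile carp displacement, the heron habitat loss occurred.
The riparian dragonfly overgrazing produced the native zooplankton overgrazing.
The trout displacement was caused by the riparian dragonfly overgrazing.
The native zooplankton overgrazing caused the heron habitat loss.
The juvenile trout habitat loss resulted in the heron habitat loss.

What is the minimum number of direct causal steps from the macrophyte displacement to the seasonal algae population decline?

3

Shortest chain: the macrophyte displacement → the juvenile carp displacement → the heron habitat loss → the seasonal algae population decline.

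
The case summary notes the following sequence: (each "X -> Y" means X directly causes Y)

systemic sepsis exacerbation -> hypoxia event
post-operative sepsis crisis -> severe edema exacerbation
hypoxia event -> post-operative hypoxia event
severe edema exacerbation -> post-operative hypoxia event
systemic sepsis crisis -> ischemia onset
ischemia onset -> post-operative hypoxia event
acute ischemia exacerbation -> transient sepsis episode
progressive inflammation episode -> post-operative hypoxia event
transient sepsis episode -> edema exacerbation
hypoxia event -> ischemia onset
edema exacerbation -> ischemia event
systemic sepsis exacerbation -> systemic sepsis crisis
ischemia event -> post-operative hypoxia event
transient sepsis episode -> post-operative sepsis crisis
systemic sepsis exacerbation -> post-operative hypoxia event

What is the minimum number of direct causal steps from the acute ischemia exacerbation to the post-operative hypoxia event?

4

Shortest chain: the acute ischemia exacerbation → the transient sepsis episode → the edema exacerbation → the ischemia event → the post-operative hypoxia event.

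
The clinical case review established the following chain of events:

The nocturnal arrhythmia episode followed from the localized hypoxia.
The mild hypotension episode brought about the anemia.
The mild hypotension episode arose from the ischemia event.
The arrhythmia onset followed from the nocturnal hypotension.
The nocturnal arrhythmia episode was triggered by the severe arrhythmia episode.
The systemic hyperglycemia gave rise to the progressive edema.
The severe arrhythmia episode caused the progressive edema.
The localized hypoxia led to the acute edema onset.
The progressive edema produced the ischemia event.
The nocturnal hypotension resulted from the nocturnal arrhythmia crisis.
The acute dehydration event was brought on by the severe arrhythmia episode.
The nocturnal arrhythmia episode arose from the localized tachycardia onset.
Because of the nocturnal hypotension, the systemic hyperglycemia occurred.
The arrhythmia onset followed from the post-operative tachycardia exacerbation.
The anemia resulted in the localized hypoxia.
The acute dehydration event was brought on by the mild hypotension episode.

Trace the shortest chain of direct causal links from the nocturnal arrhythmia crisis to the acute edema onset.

the nocturnal arrhythmia crisis → the nocturnal hypotension
the nocturnal hypotension → the systemic hyperglycemia
the systemic hyperglycemia → the progressive edema
the progressive edema → the ischemia event
the ischemia event → the mild hypotension episode
the mild hypotension episode → the anemia
the anemia → the localized hypoxia
the localized hypoxia → the acute edema onset
Length: 8 steps.

the nocturnal arrhythmia crisis → the nocturnal hypotension → the systemic hyperglycemia → the progressive edema → the ischemia event → the mild hypotension episode → the anemia → the localized hypoxia → the acute edema onset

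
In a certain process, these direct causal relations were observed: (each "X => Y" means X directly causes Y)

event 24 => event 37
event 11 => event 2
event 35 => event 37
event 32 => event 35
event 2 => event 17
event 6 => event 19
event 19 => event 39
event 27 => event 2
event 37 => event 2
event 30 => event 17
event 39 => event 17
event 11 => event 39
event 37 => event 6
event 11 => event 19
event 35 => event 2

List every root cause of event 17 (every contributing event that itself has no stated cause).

Tracing upstream from event 17: event 17 ← event 2 ← event 35 ← event 32.
A separate upstream branch: event 17 ← event 2 ← event 37 ← event 24.
A separate upstream branch: event 17 ← event 2 ← event 11.
A separate upstream branch: event 17 ← event 2 ← event 27.
A separate upstream branch: event 17 ← event 30.
Each of those chain origins has no stated cause.

event 11, event 24, event 27, event 30, event 32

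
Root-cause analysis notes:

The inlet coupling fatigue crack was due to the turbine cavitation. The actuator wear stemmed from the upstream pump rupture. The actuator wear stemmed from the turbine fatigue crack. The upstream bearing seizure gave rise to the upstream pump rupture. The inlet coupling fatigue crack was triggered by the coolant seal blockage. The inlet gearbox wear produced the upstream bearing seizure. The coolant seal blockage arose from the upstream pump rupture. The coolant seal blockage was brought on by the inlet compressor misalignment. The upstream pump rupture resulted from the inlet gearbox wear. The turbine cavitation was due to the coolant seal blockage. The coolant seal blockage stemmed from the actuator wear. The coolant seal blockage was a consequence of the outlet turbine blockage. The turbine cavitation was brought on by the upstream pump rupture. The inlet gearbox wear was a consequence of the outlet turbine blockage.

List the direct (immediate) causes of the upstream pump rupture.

Upstream contributors include the outlet turbine blockage, but only the inlet gearbox wear, the upstream bearing seizure feed directly into the upstream pump rupture.

the inlet gearbox wear, the upstream bearing seizure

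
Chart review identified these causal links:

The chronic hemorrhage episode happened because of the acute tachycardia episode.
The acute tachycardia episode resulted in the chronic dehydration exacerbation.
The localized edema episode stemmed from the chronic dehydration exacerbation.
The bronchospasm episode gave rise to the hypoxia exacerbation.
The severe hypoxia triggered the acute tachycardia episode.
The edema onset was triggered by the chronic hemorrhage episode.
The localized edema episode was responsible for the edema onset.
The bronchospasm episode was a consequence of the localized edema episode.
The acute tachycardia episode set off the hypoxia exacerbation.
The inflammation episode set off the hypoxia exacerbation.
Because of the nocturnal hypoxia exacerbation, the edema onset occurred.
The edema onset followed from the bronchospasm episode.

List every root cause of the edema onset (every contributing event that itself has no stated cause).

Tracing upstream from the edema onset: the edema onset ← the chronic hemorrhage episode ← the acute tachycardia episode ← the severe hypoxia.
A separate upstream branch: the edema onset ← the nocturnal hypoxia exacerbation.
Each of those chain origins has no stated cause.

the nocturnal hypoxia exacerbation, the severe hypoxia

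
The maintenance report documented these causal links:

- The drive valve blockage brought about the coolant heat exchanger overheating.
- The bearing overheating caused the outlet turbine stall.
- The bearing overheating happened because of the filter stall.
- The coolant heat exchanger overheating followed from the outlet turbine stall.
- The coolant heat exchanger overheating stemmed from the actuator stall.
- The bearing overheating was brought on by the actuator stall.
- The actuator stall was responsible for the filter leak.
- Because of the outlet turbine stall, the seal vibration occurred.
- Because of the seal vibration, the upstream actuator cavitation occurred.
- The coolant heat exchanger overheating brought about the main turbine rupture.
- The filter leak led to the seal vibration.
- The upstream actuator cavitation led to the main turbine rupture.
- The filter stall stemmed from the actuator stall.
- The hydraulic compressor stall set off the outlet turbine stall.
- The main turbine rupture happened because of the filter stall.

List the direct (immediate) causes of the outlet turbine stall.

Upstream contributors include the actuator stall, the filter stall, but only the bearing overheating, the hydraulic compressor stall feed directly into the outlet turbine stall.

the bearing overheating, the hydraulic compressor stall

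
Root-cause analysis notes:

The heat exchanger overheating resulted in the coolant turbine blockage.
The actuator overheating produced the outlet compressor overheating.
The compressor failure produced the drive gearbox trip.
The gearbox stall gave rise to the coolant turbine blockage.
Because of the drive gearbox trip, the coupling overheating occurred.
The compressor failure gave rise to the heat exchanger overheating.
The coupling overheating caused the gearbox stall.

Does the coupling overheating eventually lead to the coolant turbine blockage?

There is a causal chain: the coupling overheating → the gearbox stall → the coolant turbine blockage.

Yes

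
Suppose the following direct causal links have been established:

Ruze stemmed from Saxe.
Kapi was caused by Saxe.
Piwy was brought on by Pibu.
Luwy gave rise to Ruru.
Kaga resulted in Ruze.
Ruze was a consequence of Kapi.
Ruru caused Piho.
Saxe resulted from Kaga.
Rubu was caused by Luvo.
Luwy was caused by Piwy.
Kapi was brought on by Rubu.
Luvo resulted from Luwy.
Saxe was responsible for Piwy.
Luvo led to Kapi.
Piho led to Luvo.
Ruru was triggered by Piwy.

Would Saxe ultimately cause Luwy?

There is a causal chain: Saxe → Piwy → Luwy.

Yes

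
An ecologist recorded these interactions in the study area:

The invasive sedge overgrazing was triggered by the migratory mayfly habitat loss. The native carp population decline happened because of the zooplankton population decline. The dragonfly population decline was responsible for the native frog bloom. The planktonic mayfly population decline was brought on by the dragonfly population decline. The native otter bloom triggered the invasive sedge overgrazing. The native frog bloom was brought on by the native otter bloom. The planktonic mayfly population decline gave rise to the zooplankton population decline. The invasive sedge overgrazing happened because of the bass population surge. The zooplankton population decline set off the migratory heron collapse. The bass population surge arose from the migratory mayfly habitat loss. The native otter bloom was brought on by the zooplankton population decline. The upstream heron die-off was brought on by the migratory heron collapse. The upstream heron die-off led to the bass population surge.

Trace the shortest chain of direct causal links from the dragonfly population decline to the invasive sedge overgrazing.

the dragonfly population decline → the planktonic mayfly population decline
the planktonic mayfly population decline → the zooplankton population decline
the zooplankton population decline → the native otter bloom
the native otter bloom → the invasive sedge overgrazing
Length: 4 steps.

the dragonfly population decline → the planktonic mayfly population decline → the zooplankton population decline → the native otter bloom → the invasive sedge overgrazing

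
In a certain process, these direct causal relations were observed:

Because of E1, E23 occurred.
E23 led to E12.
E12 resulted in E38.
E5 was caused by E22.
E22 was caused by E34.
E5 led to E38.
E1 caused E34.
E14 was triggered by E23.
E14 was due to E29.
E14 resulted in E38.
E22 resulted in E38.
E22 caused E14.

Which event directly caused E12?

Upstream contributors include E1, but only E23 feeds directly into E12.

E23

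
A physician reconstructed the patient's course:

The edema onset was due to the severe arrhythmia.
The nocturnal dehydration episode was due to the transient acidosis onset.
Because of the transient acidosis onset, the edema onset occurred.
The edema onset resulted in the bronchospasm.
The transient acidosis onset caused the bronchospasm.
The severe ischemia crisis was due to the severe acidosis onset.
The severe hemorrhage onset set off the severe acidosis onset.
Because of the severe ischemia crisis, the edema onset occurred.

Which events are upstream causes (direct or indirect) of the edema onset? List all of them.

Immediate causes of the edema onset: the severe ischemia crisis, the severe arrhythmia, the transient acidosis onset.
Further upstream: the severe hemorrhage onset, the severe acidosis onset.

the severe acidosis onset, the severe arrhythmia, the severe hemorrhage onset, the severe ischemia crisis, the transient acidosis onset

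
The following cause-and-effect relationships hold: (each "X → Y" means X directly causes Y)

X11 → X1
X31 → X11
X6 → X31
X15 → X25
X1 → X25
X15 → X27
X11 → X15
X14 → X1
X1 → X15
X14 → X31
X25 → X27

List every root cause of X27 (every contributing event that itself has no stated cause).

X14, X6

Tracing upstream from X27: X27 ← X15 ← X11 ← X31 ← X6.
A separate upstream branch: X27 ← X15 ← X1 ← X14.
Each of those chain origins has no stated cause.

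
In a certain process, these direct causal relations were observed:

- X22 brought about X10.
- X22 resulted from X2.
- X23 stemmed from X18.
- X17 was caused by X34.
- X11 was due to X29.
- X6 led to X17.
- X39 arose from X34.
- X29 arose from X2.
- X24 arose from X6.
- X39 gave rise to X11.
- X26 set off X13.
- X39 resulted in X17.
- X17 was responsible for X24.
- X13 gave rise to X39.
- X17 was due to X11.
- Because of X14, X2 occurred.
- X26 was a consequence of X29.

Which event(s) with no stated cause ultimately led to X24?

X14, X34, X6

Tracing upstream from X24: X24 ← X17 ← X11 ← X29 ← X2 ← X14.
A separate upstream branch: X24 ← X17 ← X34.
A separate upstream branch: X24 ← X6.
Each of those chain origins has no stated cause.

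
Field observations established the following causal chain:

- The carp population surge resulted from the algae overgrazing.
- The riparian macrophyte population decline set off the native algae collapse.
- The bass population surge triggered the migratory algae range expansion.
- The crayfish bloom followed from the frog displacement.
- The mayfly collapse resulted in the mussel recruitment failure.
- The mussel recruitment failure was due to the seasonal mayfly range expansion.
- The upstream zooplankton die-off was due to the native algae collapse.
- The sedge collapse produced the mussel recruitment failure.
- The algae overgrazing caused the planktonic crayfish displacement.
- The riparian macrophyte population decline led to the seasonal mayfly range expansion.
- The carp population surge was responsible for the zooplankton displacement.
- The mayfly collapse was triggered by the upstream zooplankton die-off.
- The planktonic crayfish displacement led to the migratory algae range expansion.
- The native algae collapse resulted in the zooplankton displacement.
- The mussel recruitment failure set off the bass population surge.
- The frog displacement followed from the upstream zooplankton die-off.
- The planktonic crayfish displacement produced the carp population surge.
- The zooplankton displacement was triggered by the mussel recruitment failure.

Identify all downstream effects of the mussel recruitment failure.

the bass population surge, the migratory algae range expansion, the zooplankton displacement

Direct effects: the bass population surge, the zooplankton displacement.
2 steps out: the migratory algae range expansion.
Not reachable from it: the riparian macrophyte population decline, the seasonal mayfly range expansion, the native algae collapse, the upstream zooplankton die-off, the frog displacement, the sedge collapse, the algae overgrazing, the mayfly collapse, the planktonic crayfish displacement, the carp population surge, the crayfish bloom.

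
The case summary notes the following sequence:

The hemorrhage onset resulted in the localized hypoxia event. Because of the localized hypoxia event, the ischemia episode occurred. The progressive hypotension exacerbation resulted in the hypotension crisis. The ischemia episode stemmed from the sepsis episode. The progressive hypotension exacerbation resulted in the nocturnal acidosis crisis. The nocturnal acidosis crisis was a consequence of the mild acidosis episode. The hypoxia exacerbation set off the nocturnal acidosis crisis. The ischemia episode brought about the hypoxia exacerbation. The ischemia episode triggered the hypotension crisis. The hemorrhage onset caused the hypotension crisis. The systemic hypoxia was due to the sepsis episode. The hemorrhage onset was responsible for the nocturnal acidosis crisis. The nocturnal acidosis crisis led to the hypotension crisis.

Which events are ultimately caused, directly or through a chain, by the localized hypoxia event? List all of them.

the hypotension crisis, the hypoxia exacerbation, the ischemia episode, the nocturnal acidosis crisis

Direct effects: the ischemia episode.
2 steps out: the hypoxia exacerbation, the hypotension crisis.
3 steps out: the nocturnal acidosis crisis.
Not reachable from it: the sepsis episode, the systemic hypoxia, the mild acidosis episode, the hemorrhage onset, the progressive hypotension exacerbation.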